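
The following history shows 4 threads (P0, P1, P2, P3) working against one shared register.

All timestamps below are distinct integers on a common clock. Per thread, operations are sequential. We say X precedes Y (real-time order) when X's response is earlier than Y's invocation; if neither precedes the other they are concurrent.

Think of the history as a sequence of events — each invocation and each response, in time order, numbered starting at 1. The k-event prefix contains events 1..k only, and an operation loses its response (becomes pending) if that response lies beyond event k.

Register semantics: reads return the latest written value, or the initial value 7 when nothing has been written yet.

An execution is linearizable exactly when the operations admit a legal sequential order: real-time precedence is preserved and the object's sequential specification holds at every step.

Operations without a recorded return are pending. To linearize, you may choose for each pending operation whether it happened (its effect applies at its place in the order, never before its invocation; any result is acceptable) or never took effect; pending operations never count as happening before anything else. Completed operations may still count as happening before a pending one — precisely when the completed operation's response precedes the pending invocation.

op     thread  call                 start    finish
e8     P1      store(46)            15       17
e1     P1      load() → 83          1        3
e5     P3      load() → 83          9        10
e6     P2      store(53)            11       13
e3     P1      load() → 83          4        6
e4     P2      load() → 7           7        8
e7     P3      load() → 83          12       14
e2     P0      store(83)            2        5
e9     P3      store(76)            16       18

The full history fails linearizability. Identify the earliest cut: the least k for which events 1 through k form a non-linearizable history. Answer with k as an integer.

events 1..7 are linearizable; a witness order is e2, e1, e3:
step 1: e2 store(83) — value 83
step 2: e1 load() → 83 — value 83
step 3: e3 load() → 83 — value 83
include event 8 — e4 responding at 8 — and every candidate order breaks
for example e1, e2, e3, e4 fails at step 1: e1 load() → 83 is not legal there
for example e1, e3, e2, e4 fails at step 1: e1 load() → 83 is not legal there

8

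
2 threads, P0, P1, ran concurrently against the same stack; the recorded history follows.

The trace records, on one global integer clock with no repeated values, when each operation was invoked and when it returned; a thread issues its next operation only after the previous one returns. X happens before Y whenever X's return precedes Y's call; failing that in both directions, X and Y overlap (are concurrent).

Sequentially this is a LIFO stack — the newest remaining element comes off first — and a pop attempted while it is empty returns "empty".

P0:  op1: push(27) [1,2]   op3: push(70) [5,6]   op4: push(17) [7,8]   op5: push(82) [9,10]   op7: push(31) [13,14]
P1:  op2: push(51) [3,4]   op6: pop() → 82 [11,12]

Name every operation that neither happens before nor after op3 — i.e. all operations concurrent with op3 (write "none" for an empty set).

overlap test against op3 [5,6]: concurrent iff the interval meets 5..6
op1 [1,2]: before
op2 [3,4]: before
op4 [7,8]: after
op5 [9,10]: after
op6 [11,12]: after
op7 [13,14]: after

none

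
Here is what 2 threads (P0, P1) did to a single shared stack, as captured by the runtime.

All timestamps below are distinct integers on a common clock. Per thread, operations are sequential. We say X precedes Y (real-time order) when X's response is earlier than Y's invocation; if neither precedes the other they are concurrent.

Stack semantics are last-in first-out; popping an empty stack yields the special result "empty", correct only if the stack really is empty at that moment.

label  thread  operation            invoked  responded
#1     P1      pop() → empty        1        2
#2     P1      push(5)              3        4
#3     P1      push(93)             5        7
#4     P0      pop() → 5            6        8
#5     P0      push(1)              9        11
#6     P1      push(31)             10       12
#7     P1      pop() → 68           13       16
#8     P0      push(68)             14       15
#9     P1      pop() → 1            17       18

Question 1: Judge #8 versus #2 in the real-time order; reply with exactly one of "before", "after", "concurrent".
after

#8 spans [14,15], #2 spans [3,4]
resp(#2)=4 < inv(#8)=14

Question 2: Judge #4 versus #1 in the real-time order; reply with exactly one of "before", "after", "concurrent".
after

#4 spans [6,8], #1 spans [1,2]
resp(#1)=2 < inv(#4)=6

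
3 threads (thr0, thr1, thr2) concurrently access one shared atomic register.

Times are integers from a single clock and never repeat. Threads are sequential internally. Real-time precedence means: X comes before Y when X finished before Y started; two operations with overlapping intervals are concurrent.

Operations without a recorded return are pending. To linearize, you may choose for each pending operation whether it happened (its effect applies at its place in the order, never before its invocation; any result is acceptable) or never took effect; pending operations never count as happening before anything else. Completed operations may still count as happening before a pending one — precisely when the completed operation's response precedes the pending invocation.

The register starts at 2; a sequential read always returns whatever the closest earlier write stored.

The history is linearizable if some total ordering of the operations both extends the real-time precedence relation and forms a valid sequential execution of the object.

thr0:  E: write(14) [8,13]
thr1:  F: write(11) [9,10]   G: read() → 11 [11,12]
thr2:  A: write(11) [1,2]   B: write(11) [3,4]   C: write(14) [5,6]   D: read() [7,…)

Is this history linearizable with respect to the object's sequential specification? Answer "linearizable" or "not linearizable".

linearizable

a witness: A, B, C, D, E, F, G
after step 1 (A write(11)): value 11
after step 2 (B write(11)): value 11
after step 3 (C write(14)): value 14
after step 4 (D read() (pending, included)): value 14
after step 5 (E write(14)): value 14
after step 6 (F write(11)): value 11
after step 7 (G read() → 11): value 11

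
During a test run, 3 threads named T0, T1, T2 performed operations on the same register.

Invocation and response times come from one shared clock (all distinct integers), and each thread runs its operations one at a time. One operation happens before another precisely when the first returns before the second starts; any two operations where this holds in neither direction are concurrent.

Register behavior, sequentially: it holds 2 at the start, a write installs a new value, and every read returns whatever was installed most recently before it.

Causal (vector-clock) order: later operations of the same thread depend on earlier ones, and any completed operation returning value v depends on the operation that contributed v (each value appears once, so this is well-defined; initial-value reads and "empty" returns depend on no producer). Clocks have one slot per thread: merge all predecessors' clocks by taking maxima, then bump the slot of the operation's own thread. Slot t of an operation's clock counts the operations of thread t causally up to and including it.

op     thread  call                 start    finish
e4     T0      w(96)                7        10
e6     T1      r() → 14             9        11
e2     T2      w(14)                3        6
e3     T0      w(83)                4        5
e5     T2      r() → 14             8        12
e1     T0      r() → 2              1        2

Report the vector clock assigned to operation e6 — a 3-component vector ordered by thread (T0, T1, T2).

no predecessors for e2 (invoked 3): T2 increments from zero → (0, 0, 1)
no predecessors for e1 (invoked 1): T0 increments from zero → (1, 0, 0)
e5, invoked 8, takes VC(e2)=(0, 0, 1) under max, adds 1 for T2 → (0, 0, 2)
e6, invoked 9, takes VC(e2)=(0, 0, 1) under max, adds 1 for T1 → (0, 1, 1)
e3, invoked 4, takes VC(e1)=(1, 0, 0) under max, adds 1 for T0 → (2, 0, 0)
e4, invoked 7, takes VC(e3)=(2, 0, 0) under max, adds 1 for T0 → (3, 0, 0)
target: VC(e6) = (0, 1, 1)

(0, 1, 1)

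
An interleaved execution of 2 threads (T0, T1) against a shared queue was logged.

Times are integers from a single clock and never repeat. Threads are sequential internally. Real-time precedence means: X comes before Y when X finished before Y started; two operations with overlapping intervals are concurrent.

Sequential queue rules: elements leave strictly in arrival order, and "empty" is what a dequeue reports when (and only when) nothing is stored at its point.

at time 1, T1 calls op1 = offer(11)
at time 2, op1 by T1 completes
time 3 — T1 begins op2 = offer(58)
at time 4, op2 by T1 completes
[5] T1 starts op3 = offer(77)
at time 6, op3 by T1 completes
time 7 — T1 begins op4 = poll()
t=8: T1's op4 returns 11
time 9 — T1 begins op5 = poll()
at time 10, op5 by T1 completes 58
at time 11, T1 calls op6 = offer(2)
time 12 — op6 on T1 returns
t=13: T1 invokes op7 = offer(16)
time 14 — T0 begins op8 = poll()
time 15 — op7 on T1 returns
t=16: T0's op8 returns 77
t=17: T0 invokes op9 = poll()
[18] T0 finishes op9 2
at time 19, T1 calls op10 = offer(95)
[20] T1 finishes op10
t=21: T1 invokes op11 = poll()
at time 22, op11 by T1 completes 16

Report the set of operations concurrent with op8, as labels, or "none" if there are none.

concurrent with op8 ([14,16]): every op whose interval crosses 14..16
op1 [1,2]: before
op2 [3,4]: before
op3 [5,6]: before
op4 [7,8]: before
op5 [9,10]: before
op6 [11,12]: before
op7 [13,15]: concurrent
op9 [17,18]: after
op10 [19,20]: after
op11 [21,22]: after

op7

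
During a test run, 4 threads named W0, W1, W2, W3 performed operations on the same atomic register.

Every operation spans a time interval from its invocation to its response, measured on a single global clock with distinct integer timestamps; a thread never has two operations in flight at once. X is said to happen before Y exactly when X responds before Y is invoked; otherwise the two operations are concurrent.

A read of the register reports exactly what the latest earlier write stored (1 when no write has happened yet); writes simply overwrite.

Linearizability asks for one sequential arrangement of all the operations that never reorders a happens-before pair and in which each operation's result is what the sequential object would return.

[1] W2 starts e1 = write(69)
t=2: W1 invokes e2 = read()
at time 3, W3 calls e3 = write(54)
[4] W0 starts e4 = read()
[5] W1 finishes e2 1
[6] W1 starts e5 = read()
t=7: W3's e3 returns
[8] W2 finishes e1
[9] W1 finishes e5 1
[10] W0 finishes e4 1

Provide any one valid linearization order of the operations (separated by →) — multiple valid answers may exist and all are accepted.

e2 → e4 → e5 → e1 → e3

1. e2 read() → 1, leaving value 1
2. e4 read() → 1, leaving value 1
3. e5 read() → 1, leaving value 1
4. e1 write(69), leaving value 69
5. e3 write(54), leaving value 54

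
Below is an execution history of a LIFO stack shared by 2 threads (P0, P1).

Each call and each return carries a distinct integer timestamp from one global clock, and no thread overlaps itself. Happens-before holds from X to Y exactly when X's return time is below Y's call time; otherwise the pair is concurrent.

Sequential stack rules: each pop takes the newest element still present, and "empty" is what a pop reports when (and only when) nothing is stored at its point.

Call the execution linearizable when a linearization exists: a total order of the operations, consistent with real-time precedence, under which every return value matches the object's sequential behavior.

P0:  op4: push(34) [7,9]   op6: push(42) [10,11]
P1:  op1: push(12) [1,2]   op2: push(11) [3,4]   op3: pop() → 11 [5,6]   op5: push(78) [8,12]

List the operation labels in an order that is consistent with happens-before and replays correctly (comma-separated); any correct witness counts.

step 1: op1 push(12) — stack <12>
step 2: op2 push(11) — stack <12,11>
step 3: op3 pop() → 11 — stack <12>
step 4: op4 push(34) — stack <12,34>
step 5: op5 push(78) — stack <12,34,78>
step 6: op6 push(42) — stack <12,34,78,42>

op1, op2, op3, op4, op5, op6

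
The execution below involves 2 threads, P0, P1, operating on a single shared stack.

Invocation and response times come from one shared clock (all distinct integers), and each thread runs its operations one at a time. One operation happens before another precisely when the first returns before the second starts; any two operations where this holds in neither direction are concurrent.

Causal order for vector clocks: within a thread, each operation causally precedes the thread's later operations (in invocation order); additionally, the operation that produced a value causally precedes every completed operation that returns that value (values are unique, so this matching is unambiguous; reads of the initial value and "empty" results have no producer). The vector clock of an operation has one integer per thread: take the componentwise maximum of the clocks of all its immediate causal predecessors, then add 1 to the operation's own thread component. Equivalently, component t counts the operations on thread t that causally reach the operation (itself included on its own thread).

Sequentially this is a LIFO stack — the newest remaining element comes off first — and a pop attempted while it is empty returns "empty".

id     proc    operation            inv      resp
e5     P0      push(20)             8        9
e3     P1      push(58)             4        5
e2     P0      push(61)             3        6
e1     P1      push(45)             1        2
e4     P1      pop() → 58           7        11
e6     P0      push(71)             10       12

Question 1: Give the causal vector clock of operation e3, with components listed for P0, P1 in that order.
VC(e1, invoked at 1): no causal predecessors; +1 on P1 → (0, 1)
VC(e2, invoked at 3): no causal predecessors; +1 on P0 → (1, 0)
invoked at 4, e3 merges VC(e1)=(0, 1) and bumps P1's slot → (0, 2)
invoked at 8, e5 merges VC(e2)=(1, 0) and bumps P0's slot → (2, 0)
invoked at 7, e4 merges VC(e3)=(0, 2) and bumps P1's slot → (0, 3)
invoked at 10, e6 merges VC(e5)=(2, 0) and bumps P0's slot → (3, 0)
target: VC(e3) = (0, 2)

(0, 2)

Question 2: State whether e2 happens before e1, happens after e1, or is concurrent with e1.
e2 spans [3,6], e1 spans [1,2]
resp(e1)=2 < inv(e2)=3

after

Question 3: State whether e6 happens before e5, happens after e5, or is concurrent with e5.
e6 spans [10,12], e5 spans [8,9]
resp(e5)=9 < inv(e6)=10

after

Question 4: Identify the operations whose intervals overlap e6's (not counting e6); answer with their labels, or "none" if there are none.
e6 spans [10,12]: anything still running between times 10 and 12 counts as concurrent
e1 [1,2]: before
e2 [3,6]: before
e3 [4,5]: before
e4 [7,11]: concurrent
e5 [8,9]: before

e4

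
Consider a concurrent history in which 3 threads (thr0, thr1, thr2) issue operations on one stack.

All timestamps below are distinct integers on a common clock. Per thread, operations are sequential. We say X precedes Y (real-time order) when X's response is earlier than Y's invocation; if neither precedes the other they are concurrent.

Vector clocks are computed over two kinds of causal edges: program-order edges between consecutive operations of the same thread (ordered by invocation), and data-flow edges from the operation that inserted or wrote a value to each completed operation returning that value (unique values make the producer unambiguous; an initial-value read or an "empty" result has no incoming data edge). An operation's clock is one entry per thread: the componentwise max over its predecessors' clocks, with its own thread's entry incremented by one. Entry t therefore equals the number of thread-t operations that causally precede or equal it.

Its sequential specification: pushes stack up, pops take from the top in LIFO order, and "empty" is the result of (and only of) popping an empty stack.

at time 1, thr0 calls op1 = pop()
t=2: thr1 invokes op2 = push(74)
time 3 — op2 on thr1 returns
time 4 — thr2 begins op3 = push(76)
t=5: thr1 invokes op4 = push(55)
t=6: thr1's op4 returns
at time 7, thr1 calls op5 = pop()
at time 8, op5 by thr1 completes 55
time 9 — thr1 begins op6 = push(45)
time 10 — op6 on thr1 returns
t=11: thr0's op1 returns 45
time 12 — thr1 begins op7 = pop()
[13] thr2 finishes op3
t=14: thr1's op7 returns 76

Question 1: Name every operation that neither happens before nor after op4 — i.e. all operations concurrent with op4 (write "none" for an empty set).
op1, op3

concurrent with op4 ([5,6]): every op whose interval crosses 5..6
op1 [1,11]: concurrent
op2 [2,3]: before
op3 [4,13]: concurrent
op5 [7,8]: after
op6 [9,10]: after
op7 [12,14]: after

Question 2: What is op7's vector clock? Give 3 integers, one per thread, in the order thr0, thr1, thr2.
(0, 5, 1)

VC(op3, invoked at 4): no causal predecessors; +1 on thr2 → (0, 0, 1)
VC(op2, invoked at 2): no causal predecessors; +1 on thr1 → (0, 1, 0)
merge at op4 (invoked 5): VC(op2)=(0, 1, 0), own-thread bump on thr1 → (0, 2, 0)
merge at op5 (invoked 7): VC(op4)=(0, 2, 0), own-thread bump on thr1 → (0, 3, 0)
merge at op6 (invoked 9): VC(op5)=(0, 3, 0), own-thread bump on thr1 → (0, 4, 0)
merge at op1 (invoked 1): VC(op6)=(0, 4, 0), own-thread bump on thr0 → (1, 4, 0)
merge at op7 (invoked 12): VC(op3)=(0, 0, 1), VC(op6)=(0, 4, 0), own-thread bump on thr1 → (0, 5, 1)
target: VC(op7) = (0, 5, 1)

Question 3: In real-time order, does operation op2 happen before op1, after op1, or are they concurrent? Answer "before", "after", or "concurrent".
concurrent

op2 spans [2,3], op1 spans [1,11]
the intervals overlap in both directions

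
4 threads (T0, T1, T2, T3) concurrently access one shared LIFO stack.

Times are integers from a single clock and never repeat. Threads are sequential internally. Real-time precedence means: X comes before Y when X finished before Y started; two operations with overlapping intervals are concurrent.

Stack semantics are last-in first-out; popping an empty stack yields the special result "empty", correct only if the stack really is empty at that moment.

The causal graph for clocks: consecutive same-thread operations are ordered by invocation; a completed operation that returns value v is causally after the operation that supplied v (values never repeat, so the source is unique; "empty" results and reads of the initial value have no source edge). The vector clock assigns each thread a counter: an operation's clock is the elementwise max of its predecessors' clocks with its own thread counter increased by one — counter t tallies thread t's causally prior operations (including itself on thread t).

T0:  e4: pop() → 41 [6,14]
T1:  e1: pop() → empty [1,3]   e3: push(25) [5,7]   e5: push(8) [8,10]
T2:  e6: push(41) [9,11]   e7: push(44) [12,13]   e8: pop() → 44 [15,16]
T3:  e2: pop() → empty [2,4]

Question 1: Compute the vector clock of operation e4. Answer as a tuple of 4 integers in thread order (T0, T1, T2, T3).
(1, 0, 1, 0)

e2, invoked 2, has no incoming edges; only T3's bump applies → (0, 0, 0, 1)
e6, invoked 9, has no incoming edges; only T2's bump applies → (0, 0, 1, 0)
e1, invoked 1, has no incoming edges; only T1's bump applies → (0, 1, 0, 0)
VC(e7, invoked at 12): max of VC(e6)=(0, 0, 1, 0), then +1 on thread T2 → (0, 0, 2, 0)
VC(e3, invoked at 5): max of VC(e1)=(0, 1, 0, 0), then +1 on thread T1 → (0, 2, 0, 0)
VC(e4, invoked at 6): max of VC(e6)=(0, 0, 1, 0), then +1 on thread T0 → (1, 0, 1, 0)
VC(e8, invoked at 15): max of VC(e7)=(0, 0, 2, 0), then +1 on thread T2 → (0, 0, 3, 0)
VC(e5, invoked at 8): max of VC(e3)=(0, 2, 0, 0), then +1 on thread T1 → (0, 3, 0, 0)
target: VC(e4) = (1, 0, 1, 0)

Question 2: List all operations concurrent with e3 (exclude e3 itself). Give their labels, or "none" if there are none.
e4

e3 runs from 5 to 7; window-overlapping ops are concurrent
e1 [1,3]: before
e2 [2,4]: before
e4 [6,14]: concurrent
e5 [8,10]: after
e6 [9,11]: after
e7 [12,13]: after
e8 [15,16]: after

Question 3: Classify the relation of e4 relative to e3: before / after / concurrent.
concurrent

e4 spans [6,14], e3 spans [5,7]
the intervals overlap in both directions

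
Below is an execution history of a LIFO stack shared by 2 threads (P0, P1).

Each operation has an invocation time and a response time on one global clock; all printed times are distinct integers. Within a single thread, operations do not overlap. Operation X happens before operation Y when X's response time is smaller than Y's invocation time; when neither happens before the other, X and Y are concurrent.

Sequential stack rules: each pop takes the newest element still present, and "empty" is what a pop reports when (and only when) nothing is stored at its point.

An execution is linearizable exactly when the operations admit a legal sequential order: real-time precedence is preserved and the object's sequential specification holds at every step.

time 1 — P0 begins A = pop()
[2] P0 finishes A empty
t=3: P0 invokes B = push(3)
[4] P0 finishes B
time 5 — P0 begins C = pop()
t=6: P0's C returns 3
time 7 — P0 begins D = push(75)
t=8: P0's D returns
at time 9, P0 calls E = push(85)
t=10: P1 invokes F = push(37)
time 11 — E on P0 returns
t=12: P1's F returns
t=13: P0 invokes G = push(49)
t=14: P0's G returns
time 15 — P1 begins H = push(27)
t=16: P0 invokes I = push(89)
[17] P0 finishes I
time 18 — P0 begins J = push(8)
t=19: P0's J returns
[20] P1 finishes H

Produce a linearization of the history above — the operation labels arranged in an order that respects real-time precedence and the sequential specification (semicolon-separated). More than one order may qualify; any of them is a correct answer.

A; B; C; D; E; F; G; H; I; J

after step 1 (A pop() → empty): stack <>
after step 2 (B push(3)): stack <3>
after step 3 (C pop() → 3): stack <>
after step 4 (D push(75)): stack <75>
after step 5 (E push(85)): stack <75,85>
after step 6 (F push(37)): stack <75,85,37>
after step 7 (G push(49)): stack <75,85,37,49>
after step 8 (H push(27)): stack <75,85,37,49,27>
after step 9 (I push(89)): stack <75,85,37,49,27,89>
after step 10 (J push(8)): stack <75,85,37,49,27,89,8>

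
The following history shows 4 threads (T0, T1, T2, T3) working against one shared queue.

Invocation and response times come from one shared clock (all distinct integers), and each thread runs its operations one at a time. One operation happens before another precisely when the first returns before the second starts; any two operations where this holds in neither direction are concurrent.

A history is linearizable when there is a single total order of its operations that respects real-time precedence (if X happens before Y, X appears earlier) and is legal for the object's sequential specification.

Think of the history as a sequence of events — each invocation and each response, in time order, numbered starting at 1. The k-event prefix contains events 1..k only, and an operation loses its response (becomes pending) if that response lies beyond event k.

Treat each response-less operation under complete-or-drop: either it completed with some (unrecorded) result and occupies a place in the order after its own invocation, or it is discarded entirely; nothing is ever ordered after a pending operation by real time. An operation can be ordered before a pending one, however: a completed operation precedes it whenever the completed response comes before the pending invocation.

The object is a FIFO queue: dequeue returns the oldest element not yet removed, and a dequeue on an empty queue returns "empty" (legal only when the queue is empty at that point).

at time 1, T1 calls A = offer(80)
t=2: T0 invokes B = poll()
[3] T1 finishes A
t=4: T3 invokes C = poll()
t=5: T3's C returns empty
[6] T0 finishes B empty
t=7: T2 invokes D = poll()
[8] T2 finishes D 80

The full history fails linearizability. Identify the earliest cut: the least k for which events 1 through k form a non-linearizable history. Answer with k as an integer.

events 1..5 are linearizable, e.g. via A, B, C:
step 1: A offer(80) — queue <80>
step 2: B poll() (pending, included) — queue <>
step 3: C poll() → empty — queue <>
include event 6 — B responding at 6 — and every candidate order breaks
sample order A, B, C stalls at step 2 — B poll() → empty has no legal effect
sample order A, C, B stalls at step 2 — C poll() → empty has no legal effect

6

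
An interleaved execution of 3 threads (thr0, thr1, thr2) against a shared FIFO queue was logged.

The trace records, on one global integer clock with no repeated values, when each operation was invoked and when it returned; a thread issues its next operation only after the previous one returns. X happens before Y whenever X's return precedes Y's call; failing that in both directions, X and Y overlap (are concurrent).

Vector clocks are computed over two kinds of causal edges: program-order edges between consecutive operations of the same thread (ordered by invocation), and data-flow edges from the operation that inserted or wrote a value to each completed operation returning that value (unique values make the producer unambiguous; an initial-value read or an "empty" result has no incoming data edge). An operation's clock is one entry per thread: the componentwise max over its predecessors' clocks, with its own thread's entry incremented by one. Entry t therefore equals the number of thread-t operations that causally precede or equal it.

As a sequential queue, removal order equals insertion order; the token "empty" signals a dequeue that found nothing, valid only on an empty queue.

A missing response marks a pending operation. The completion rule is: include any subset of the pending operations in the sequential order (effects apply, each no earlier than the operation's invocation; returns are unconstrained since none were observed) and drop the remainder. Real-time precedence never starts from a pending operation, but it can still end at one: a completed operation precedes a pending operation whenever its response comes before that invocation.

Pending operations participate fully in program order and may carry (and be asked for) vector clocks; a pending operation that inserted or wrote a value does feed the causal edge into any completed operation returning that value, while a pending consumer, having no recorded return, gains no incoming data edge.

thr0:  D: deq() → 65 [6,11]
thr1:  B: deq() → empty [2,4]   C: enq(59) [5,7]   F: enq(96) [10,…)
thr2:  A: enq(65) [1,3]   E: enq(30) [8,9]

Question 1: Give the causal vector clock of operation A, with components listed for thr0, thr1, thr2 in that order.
(0, 0, 1)

no predecessors for A (invoked 1): thr2 increments from zero → (0, 0, 1)
no predecessors for B (invoked 2): thr1 increments from zero → (0, 1, 0)
invoked at 8, E merges VC(A)=(0, 0, 1) and bumps thr2's slot → (0, 0, 2)
invoked at 5, C merges VC(B)=(0, 1, 0) and bumps thr1's slot → (0, 2, 0)
invoked at 6, D merges VC(A)=(0, 0, 1) and bumps thr0's slot → (1, 0, 1)
invoked at 10, F merges VC(C)=(0, 2, 0) and bumps thr1's slot → (0, 3, 0)
target: VC(A) = (0, 0, 1)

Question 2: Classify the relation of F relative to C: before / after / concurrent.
after

F spans [10,…), C spans [5,7]
resp(C)=7 < inv(F)=10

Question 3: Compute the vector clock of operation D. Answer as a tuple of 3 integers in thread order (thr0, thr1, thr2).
(1, 0, 1)

A (invocation 1): nothing precedes it; thr2's component alone gives (0, 0, 1)
B (invocation 2): nothing precedes it; thr1's component alone gives (0, 1, 0)
merge at E (invoked 8): VC(A)=(0, 0, 1), own-thread bump on thr2 → (0, 0, 2)
merge at C (invoked 5): VC(B)=(0, 1, 0), own-thread bump on thr1 → (0, 2, 0)
merge at D (invoked 6): VC(A)=(0, 0, 1), own-thread bump on thr0 → (1, 0, 1)
merge at F (invoked 10): VC(C)=(0, 2, 0), own-thread bump on thr1 → (0, 3, 0)
target: VC(D) = (1, 0, 1)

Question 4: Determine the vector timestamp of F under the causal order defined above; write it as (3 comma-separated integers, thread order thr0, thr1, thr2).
(0, 3, 0)

A, invoked 1, has no incoming edges; only thr2's bump applies → (0, 0, 1)
B, invoked 2, has no incoming edges; only thr1's bump applies → (0, 1, 0)
E (invocation 8): componentwise max over VC(A)=(0, 0, 1), +1 at thr2, giving (0, 0, 2)
C (invocation 5): componentwise max over VC(B)=(0, 1, 0), +1 at thr1, giving (0, 2, 0)
D (invocation 6): componentwise max over VC(A)=(0, 0, 1), +1 at thr0, giving (1, 0, 1)
F (invocation 10): componentwise max over VC(C)=(0, 2, 0), +1 at thr1, giving (0, 3, 0)
target: VC(F) = (0, 3, 0)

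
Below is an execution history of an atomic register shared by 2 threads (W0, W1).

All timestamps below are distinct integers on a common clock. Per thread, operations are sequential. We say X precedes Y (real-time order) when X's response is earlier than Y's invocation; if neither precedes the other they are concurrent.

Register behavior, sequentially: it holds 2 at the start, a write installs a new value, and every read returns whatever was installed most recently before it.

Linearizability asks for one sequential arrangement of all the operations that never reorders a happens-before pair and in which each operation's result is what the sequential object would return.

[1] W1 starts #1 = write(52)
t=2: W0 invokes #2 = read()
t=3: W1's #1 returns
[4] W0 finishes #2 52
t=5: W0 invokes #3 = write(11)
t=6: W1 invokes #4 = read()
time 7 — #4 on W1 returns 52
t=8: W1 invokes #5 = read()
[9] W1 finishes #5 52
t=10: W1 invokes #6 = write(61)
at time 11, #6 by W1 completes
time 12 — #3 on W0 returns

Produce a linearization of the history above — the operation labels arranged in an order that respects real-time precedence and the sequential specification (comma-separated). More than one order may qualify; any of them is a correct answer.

#1, #2, #4, #5, #3, #6

after step 1 (#1 write(52)): value 52
after step 2 (#2 read() → 52): value 52
after step 3 (#4 read() → 52): value 52
after step 4 (#5 read() → 52): value 52
after step 5 (#3 write(11)): value 11
after step 6 (#6 write(61)): value 61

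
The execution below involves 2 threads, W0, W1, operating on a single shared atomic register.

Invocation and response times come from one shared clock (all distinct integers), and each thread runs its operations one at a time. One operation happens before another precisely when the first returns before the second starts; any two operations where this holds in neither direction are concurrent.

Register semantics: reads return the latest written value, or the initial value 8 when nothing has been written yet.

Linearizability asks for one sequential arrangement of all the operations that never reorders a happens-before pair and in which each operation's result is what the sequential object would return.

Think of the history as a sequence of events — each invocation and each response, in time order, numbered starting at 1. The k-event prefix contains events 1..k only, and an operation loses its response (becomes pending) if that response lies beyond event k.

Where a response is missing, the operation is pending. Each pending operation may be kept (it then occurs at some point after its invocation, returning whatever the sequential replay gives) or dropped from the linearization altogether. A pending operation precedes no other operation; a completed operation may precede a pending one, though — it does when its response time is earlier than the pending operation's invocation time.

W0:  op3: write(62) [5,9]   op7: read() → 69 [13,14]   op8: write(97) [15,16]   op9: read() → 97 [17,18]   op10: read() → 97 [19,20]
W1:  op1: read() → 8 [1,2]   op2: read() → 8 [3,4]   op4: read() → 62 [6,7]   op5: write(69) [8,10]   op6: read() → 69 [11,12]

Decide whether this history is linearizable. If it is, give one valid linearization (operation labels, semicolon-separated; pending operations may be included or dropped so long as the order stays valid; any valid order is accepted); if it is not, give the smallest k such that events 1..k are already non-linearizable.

step 1: op1 read() → 8 — value 8
step 2: op2 read() → 8 — value 8
step 3: op3 write(62) — value 62
step 4: op4 read() → 62 — value 62
step 5: op5 write(69) — value 69
step 6: op6 read() → 69 — value 69
step 7: op7 read() → 69 — value 69
step 8: op8 write(97) — value 97
step 9: op9 read() → 97 — value 97
step 10: op10 read() → 97 — value 97

linearizable — witness: op1; op2; op3; op4; op5; op6; op7; op8; op9; op10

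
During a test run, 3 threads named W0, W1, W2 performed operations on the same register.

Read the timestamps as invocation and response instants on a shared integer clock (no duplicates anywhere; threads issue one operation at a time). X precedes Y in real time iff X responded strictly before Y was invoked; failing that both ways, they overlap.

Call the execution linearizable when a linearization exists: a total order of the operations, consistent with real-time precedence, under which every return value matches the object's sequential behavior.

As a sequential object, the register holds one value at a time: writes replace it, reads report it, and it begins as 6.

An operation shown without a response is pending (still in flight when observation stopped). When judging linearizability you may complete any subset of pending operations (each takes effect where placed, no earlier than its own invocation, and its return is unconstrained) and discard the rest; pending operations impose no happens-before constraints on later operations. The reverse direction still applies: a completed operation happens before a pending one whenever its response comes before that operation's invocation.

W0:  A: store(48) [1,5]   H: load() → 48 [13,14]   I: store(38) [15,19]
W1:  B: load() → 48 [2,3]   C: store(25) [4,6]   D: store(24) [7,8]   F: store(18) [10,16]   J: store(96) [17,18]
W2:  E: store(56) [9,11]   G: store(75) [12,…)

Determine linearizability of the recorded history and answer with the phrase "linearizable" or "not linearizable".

not linearizable

the violation lands at event 14, H's response at time 14: events 1..13 linearize, events 1..14 do not
all 3 real-time-respecting orders fail — 6 completed register operations, no legal replay
no completion choice of the 2 pending operations (F, G) rescues it — every subset was tried
take A, B, C, D, E, H (pending dropped): step 6 already fails, because H load() → 48 cannot occur there
take B, A, C, D, E, H (pending dropped): step 1 already fails, because B load() → 48 cannot occur there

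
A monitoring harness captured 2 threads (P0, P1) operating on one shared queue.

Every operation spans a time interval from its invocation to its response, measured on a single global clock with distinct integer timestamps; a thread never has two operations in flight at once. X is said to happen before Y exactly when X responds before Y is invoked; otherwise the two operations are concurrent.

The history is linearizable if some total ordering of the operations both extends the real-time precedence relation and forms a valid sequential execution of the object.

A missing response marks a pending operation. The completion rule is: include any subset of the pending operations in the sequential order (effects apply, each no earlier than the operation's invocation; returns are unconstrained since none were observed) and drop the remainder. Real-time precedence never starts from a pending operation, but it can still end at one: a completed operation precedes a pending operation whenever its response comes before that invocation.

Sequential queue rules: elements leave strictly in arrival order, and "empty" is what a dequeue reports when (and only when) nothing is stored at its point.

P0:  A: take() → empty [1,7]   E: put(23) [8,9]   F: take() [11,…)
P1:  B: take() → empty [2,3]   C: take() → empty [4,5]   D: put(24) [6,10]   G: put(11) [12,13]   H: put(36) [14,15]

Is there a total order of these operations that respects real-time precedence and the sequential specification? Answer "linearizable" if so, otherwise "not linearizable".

a witness: A, B, C, D, E, F, G, H
1. A take() → empty, leaving queue <>
2. B take() → empty, leaving queue <>
3. C take() → empty, leaving queue <>
4. D put(24), leaving queue <24>
5. E put(23), leaving queue <24,23>
6. F take() (pending, included), leaving queue <23>
7. G put(11), leaving queue <23,11>
8. H put(36), leaving queue <23,11,36>

linearizable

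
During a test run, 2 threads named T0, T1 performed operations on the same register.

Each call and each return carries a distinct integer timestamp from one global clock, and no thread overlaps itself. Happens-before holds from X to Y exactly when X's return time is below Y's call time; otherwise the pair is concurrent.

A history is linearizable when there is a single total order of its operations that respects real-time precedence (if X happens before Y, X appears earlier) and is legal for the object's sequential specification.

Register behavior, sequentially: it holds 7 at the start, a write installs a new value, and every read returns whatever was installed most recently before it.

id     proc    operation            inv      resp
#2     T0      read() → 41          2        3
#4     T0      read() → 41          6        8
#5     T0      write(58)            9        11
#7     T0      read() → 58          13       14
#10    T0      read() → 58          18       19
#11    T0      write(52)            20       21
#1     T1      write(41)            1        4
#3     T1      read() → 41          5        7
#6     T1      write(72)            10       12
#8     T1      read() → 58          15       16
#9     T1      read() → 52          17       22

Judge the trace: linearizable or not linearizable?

witness order: #1, #2, #3, #4, #6, #5, #7, #8, #10, #11, #9
step 1: #1 write(41) — value 41
step 2: #2 read() → 41 — value 41
step 3: #3 read() → 41 — value 41
step 4: #4 read() → 41 — value 41
step 5: #6 write(72) — value 72
step 6: #5 write(58) — value 58
step 7: #7 read() → 58 — value 58
step 8: #8 read() → 58 — value 58
step 9: #10 read() → 58 — value 58
step 10: #11 write(52) — value 52
step 11: #9 read() → 52 — value 52

linearizable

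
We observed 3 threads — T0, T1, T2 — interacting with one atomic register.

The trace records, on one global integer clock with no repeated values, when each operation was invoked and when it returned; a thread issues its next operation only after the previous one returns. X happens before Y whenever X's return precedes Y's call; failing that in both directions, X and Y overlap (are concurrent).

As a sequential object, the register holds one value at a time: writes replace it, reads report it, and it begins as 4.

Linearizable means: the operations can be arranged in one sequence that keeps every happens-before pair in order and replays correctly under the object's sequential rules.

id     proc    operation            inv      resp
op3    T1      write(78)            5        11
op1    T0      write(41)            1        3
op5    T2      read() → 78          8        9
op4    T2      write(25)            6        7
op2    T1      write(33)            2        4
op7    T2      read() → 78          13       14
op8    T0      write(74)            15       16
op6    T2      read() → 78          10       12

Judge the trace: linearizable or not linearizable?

a witness: op1, op2, op4, op3, op5, op6, op7, op8
step 1: op1 write(41) — value 41
step 2: op2 write(33) — value 33
step 3: op4 write(25) — value 25
step 4: op3 write(78) — value 78
step 5: op5 read() → 78 — value 78
step 6: op6 read() → 78 — value 78
step 7: op7 read() → 78 — value 78
step 8: op8 write(74) — value 74

linearizable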